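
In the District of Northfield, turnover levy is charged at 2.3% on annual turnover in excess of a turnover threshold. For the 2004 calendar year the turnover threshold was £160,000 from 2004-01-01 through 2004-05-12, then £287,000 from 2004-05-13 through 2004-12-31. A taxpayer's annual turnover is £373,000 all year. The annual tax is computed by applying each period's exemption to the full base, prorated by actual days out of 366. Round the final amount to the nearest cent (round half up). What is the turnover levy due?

2004-01-01 to 2004-05-12: 133 days, exemption £160,000 → (£373,000 − £160,000) × 2.3% × 133/366 = £1,780.2377
2004-05-13 to 2004-12-31: 233 days, exemption £287,000 → (£373,000 − £287,000) × 2.3% × 233/366 = £1,259.2186
Total = £3,039.4563

£3,039.46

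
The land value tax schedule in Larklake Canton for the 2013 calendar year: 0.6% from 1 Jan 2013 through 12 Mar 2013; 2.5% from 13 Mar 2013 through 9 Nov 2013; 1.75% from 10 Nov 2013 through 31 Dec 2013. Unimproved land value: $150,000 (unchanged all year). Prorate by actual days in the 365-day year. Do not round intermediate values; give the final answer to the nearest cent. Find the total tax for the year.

$3,035.34

1 Jan – 12 Mar 2013: 71 days at 0.6% → $150,000 × 0.6% × 71/365 = $175.0685
13 Mar – 9 Nov 2013: 242 days at 2.5% → $150,000 × 2.5% × 242/365 = $2,486.3014
10 Nov – 31 Dec 2013: 52 days at 1.75% → $150,000 × 1.75% × 52/365 = $373.9726
Total = $3,035.3425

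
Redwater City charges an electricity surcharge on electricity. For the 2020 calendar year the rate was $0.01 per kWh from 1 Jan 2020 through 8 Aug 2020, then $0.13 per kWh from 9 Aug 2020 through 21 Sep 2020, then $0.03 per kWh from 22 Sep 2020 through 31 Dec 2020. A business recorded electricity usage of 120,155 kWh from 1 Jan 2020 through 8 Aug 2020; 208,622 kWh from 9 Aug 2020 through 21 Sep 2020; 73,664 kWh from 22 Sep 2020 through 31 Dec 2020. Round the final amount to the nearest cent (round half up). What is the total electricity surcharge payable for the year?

1 Jan – 8 Aug 2020: 120,155 kWh at $0.01/kWh → $1201.55
9 Aug – 21 Sep 2020: 208,622 kWh at $0.13/kWh → $27120.86
22 Sep – 31 Dec 2020: 73,664 kWh at $0.03/kWh → $2209.92

$30532.33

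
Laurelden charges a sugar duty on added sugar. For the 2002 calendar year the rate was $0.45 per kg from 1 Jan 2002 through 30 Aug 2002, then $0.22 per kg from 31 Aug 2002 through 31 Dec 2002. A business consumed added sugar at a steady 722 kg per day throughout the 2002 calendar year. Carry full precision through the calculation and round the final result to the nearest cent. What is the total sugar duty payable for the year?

$98163.12

1 Jan – 30 Aug 2002: 242 days × 722 kg/day = 174,724 kg at $0.45/kg → $78625.80
31 Aug – 31 Dec 2002: 123 days × 722 kg/day = 88,806 kg at $0.22/kg → $19537.32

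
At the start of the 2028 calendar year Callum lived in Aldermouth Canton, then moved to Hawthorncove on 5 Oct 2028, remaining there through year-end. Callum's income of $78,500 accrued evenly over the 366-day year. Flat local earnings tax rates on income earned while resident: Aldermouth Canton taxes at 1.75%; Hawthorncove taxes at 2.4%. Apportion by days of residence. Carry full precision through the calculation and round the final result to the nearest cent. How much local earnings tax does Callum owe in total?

Aldermouth Canton, 1 Jan – 4 Oct 2028: 278 days → $78,500 × 1.75% × 278/366 = $1,043.4495
Hawthorncove, 5 Oct – 31 Dec 2028: 88 days → $78,500 × 2.4% × 88/366 = $452.9836
Total = $1,496.4331

$1,496.43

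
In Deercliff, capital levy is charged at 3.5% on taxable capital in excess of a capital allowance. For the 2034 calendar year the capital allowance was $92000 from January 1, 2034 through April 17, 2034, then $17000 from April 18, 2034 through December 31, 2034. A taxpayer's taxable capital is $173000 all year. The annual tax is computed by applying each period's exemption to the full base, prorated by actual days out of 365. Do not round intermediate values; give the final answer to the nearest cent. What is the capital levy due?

January 1 – April 17, 2034: 107 days, exemption $92000 → ($173000 − $92000) × 3.5% × 107/365 = $831.0822
April 18 – December 31, 2034: 258 days, exemption $17000 → ($173000 − $17000) × 3.5% × 258/365 = $3859.3973
Total = $4690.4795

$4690.48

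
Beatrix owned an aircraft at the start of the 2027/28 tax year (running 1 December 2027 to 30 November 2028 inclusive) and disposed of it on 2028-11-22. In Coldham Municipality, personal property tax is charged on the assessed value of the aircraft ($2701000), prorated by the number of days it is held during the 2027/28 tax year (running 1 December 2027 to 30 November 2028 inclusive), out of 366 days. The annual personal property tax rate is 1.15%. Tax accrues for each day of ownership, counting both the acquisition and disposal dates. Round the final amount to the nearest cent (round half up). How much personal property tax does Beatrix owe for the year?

Days held (2027-12-01 to 2028-11-22): 358 out of 366
Tax = $2701000 × 1.15% × 358/366 = $30382.5601

$30382.56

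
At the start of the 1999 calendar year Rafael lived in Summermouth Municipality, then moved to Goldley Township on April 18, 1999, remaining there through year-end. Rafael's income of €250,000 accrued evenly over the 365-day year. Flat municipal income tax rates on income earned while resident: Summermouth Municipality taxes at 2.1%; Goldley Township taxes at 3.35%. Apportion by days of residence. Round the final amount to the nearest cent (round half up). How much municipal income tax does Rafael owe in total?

€7,458.90

Summermouth Municipality, January 1 – April 17, 1999: 107 days → €250,000 × 2.1% × 107/365 = €1,539.0411
Goldley Township, April 18 – December 31, 1999: 258 days → €250,000 × 3.35% × 258/365 = €5,919.8630
Total = €7,458.9041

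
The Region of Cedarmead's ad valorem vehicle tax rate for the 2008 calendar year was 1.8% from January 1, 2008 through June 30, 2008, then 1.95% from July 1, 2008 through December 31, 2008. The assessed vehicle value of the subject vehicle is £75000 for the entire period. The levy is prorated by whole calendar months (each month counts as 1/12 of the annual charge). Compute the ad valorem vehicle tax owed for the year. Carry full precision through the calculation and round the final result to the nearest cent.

January 1 – June 30, 2008: 6 months at 1.8% → £75000 × 1.8% × 6/12 = £675.0000
July 1 – December 31, 2008: 6 months at 1.95% → £75000 × 1.95% × 6/12 = £731.2500
Total = £1406.2500

£1406.25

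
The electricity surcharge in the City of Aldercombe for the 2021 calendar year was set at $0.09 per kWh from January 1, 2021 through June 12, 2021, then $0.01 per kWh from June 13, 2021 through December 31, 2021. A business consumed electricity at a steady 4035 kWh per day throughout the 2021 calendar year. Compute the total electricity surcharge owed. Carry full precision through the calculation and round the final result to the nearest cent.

January 1 – June 12, 2021: 163 days × 4035 kWh/day = 657,705 kWh at $0.09/kWh → $59,193.45
June 13 – December 31, 2021: 202 days × 4035 kWh/day = 815,070 kWh at $0.01/kWh → $8,150.70

$67,344.15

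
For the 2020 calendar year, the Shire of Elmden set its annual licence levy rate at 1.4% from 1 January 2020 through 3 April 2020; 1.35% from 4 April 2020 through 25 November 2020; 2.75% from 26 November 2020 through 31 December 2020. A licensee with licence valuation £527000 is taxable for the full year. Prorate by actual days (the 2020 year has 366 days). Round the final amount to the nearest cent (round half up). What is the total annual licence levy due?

£7907.88

1 January – 3 April 2020: 94 days at 1.4% → £527000 × 1.4% × 94/366 = £1894.8962
4 April – 25 November 2020: 236 days at 1.35% → £527000 × 1.35% × 236/366 = £4587.4918
26 November – 31 December 2020: 36 days at 2.75% → £527000 × 2.75% × 36/366 = £1425.4918
Total = £7907.8798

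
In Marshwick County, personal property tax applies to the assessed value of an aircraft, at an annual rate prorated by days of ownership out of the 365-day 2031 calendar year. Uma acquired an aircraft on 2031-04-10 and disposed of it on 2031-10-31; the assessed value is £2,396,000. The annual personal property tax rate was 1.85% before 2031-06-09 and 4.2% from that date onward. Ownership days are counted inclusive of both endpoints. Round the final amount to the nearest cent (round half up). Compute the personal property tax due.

2031-04-10 to 2031-06-08: 60 days at 1.85% → £2,396,000 × 1.85% × 60/365 = £7,286.4658
2031-06-09 to 2031-10-31: 145 days at 4.2% → £2,396,000 × 4.2% × 145/365 = £39,977.0959
Total = £47,263.5616

£47,263.56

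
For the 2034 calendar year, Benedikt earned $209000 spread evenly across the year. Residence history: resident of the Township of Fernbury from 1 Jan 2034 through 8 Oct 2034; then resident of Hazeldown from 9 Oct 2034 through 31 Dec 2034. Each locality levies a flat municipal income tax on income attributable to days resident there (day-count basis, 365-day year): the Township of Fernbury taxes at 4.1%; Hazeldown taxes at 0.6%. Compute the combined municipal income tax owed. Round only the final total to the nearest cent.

The Township of Fernbury, 1 Jan – 8 Oct 2034: 281 days → $209000 × 4.1% × 281/365 = $6596.9562
Hazeldown, 9 Oct – 31 Dec 2034: 84 days → $209000 × 0.6% × 84/365 = $288.5918
Total = $6885.5479

$6885.55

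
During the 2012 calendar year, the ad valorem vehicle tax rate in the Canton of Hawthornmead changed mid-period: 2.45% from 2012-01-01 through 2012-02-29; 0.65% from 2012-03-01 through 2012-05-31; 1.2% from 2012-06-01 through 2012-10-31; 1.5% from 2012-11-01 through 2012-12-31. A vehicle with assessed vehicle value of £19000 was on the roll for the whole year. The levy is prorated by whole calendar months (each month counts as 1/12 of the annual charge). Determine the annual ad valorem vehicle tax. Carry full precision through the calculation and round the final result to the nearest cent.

£250.96

2012-01-01 to 2012-02-29: 2 months at 2.45% → £19000 × 2.45% × 2/12 = £77.5833
2012-03-01 to 2012-05-31: 3 months at 0.65% → £19000 × 0.65% × 3/12 = £30.8750
2012-06-01 to 2012-10-31: 5 months at 1.2% → £19000 × 1.2% × 5/12 = £95.0000
2012-11-01 to 2012-12-31: 2 months at 1.5% → £19000 × 1.5% × 2/12 = £47.5000
Total = £250.9583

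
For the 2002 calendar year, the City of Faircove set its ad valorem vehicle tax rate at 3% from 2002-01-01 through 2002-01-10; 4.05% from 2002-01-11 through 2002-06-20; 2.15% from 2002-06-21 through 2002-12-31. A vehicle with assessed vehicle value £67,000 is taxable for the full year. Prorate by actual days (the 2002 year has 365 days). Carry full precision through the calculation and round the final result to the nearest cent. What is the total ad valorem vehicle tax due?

£2,017.62

2002-01-01 to 2002-01-10: 10 days at 3% → £67,000 × 3% × 10/365 = £55.0685
2002-01-11 to 2002-06-20: 161 days at 4.05% → £67,000 × 4.05% × 161/365 = £1,196.9137
2002-06-21 to 2002-12-31: 194 days at 2.15% → £67,000 × 2.15% × 194/365 = £765.6356
Total = £2,017.6178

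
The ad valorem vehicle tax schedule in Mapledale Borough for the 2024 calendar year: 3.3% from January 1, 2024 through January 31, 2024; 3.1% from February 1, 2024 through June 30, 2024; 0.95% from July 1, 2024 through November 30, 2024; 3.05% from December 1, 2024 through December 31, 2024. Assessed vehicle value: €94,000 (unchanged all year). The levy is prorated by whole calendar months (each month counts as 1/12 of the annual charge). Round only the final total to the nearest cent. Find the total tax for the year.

€2,083.67

January 1 – January 31, 2024: 1 month at 3.3% → €94,000 × 3.3% × 1/12 = €258.5000
February 1 – June 30, 2024: 5 months at 3.1% → €94,000 × 3.1% × 5/12 = €1,214.1667
July 1 – November 30, 2024: 5 months at 0.95% → €94,000 × 0.95% × 5/12 = €372.0833
December 1 – December 31, 2024: 1 month at 3.05% → €94,000 × 3.05% × 1/12 = €238.9167
Total = €2,083.6667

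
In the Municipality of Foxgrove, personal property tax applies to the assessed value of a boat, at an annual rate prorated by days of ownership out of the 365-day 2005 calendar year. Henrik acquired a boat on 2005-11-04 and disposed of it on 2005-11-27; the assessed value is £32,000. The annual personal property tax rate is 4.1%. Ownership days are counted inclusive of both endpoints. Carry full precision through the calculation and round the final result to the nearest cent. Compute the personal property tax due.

Days held (2005-11-04 to 2005-11-27): 24 out of 365
Tax = £32,000 × 4.1% × 24/365 = £86.2685

£86.27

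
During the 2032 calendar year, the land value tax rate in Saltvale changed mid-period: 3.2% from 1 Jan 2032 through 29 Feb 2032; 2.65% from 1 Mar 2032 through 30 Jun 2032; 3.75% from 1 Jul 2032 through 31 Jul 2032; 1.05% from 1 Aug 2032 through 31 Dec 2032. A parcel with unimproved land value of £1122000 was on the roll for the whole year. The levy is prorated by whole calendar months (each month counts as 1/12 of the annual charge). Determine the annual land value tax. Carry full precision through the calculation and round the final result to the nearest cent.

1 Jan – 29 Feb 2032: 2 months at 3.2% → £1122000 × 3.2% × 2/12 = £5984.0000
1 Mar – 30 Jun 2032: 4 months at 2.65% → £1122000 × 2.65% × 4/12 = £9911.0000
1 Jul – 31 Jul 2032: 1 month at 3.75% → £1122000 × 3.75% × 1/12 = £3506.2500
1 Aug – 31 Dec 2032: 5 months at 1.05% → £1122000 × 1.05% × 5/12 = £4908.7500
Total = £24310.0000

£24310.00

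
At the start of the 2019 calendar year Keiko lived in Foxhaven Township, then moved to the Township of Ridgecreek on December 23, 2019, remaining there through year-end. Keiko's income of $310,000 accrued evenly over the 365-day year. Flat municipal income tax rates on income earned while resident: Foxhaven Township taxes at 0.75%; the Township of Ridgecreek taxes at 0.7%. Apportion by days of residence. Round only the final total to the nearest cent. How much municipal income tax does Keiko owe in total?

Foxhaven Township, January 1 – December 22, 2019: 356 days → $310,000 × 0.75% × 356/365 = $2,267.6712
The Township of Ridgecreek, December 23 – December 31, 2019: 9 days → $310,000 × 0.7% × 9/365 = $53.5068
Total = $2,321.1781

$2,321.18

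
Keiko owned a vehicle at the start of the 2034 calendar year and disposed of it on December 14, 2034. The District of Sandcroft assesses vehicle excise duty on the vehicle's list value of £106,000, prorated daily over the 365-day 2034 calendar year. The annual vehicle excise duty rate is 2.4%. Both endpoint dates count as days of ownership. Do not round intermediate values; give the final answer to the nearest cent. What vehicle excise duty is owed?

£2,425.51

Days held (January 1 – December 14, 2034): 348 out of 365
Tax = £106,000 × 2.4% × 348/365 = £2,425.5123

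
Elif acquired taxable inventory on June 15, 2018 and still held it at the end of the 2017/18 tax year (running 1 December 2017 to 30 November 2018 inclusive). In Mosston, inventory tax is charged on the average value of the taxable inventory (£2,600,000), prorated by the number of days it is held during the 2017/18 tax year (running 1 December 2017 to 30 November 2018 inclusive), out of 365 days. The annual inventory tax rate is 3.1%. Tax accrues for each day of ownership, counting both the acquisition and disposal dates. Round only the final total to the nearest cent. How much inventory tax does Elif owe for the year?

£37,318.90

Days held (June 15 – November 30, 2018): 169 out of 365
Tax = £2,600,000 × 3.1% × 169/365 = £37,318.9041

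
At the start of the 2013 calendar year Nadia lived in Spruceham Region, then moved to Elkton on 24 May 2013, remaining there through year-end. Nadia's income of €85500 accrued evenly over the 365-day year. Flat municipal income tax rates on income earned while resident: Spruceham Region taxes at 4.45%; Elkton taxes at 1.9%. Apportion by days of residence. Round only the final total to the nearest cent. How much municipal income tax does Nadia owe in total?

Spruceham Region, 1 January – 23 May 2013: 143 days → €85500 × 4.45% × 143/365 = €1490.6281
Elkton, 24 May – 31 December 2013: 222 days → €85500 × 1.9% × 222/365 = €988.0521
Total = €2478.6801

€2478.68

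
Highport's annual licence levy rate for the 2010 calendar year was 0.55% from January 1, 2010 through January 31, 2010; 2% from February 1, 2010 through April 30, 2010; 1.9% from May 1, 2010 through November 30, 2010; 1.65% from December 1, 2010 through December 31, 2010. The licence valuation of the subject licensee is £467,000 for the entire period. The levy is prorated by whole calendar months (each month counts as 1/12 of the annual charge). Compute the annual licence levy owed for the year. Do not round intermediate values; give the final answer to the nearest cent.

£8,367.08

January 1 – January 31, 2010: 1 month at 0.55% → £467,000 × 0.55% × 1/12 = £214.0417
February 1 – April 30, 2010: 3 months at 2% → £467,000 × 2% × 3/12 = £2,335.0000
May 1 – November 30, 2010: 7 months at 1.9% → £467,000 × 1.9% × 7/12 = £5,175.9167
December 1 – December 31, 2010: 1 month at 1.65% → £467,000 × 1.65% × 1/12 = £642.1250
Total = £8,367.0833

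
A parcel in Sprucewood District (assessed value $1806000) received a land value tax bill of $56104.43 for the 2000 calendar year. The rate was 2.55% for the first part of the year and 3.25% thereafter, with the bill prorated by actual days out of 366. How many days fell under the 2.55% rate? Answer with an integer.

Let d = days at the first rate; then 366 − d days at the second rate.
$1806000 × [2.55%·d + 3.25%·(366−d)] / 366 = $56104.43
Solving gives d = 75, so the new rate took effect on 16 Mar 2000.

75 days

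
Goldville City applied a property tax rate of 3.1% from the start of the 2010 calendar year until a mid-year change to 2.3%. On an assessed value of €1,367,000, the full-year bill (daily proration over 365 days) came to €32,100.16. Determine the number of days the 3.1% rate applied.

22 days

Let d = days at the first rate; then 365 − d days at the second rate.
€1,367,000 × [3.1%·d + 2.3%·(365−d)] / 365 = €32,100.16
Solving gives d = 22, so the new rate took effect on 23 January 2010.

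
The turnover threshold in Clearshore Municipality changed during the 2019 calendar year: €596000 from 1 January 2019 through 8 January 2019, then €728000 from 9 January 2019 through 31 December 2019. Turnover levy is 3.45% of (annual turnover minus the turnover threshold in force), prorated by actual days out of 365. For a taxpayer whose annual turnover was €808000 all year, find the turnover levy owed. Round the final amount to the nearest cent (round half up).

€2859.81

1 January – 8 January 2019: 8 days, exemption €596000 → (€808000 − €596000) × 3.45% × 8/365 = €160.3068
9 January – 31 December 2019: 357 days, exemption €728000 → (€808000 − €728000) × 3.45% × 357/365 = €2699.5068
Total = €2859.8137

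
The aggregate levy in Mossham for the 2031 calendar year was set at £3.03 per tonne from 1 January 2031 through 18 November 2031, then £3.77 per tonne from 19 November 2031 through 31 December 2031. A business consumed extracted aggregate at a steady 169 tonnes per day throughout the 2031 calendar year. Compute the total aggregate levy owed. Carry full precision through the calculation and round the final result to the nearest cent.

1 January – 18 November 2031: 322 days × 169 tonnes/day = 54,418 tonnes at £3.03/tonne → £164,886.54
19 November – 31 December 2031: 43 days × 169 tonnes/day = 7,267 tonnes at £3.77/tonne → £27,396.59

£192,283.13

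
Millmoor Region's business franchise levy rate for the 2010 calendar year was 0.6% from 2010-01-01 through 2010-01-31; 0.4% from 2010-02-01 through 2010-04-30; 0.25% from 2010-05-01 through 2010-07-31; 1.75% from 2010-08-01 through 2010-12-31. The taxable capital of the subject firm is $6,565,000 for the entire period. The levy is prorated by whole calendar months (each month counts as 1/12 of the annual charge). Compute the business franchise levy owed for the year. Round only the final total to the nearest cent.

2010-01-01 to 2010-01-31: 1 month at 0.6% → $6,565,000 × 0.6% × 1/12 = $3,282.5000
2010-02-01 to 2010-04-30: 3 months at 0.4% → $6,565,000 × 0.4% × 3/12 = $6,565.0000
2010-05-01 to 2010-07-31: 3 months at 0.25% → $6,565,000 × 0.25% × 3/12 = $4,103.1250
2010-08-01 to 2010-12-31: 5 months at 1.75% → $6,565,000 × 1.75% × 5/12 = $47,869.7917
Total = $61,820.4167

$61,820.42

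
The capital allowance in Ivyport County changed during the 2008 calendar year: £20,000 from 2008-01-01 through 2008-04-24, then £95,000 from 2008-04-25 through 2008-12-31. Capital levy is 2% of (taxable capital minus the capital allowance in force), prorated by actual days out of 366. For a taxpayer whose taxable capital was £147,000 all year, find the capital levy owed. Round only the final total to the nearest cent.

2008-01-01 to 2008-04-24: 115 days, exemption £20,000 → (£147,000 − £20,000) × 2% × 115/366 = £798.0874
2008-04-25 to 2008-12-31: 251 days, exemption £95,000 → (£147,000 − £95,000) × 2% × 251/366 = £713.2240
Total = £1,511.3115

£1,511.31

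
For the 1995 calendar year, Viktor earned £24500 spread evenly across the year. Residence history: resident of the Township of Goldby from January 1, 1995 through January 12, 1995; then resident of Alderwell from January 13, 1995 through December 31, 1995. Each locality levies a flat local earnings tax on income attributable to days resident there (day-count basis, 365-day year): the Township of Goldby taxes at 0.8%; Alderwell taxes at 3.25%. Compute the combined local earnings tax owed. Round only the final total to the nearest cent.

£776.52

The Township of Goldby, January 1 – January 12, 1995: 12 days → £24500 × 0.8% × 12/365 = £6.4438
Alderwell, January 13 – December 31, 1995: 353 days → £24500 × 3.25% × 353/365 = £770.0719
Total = £776.5158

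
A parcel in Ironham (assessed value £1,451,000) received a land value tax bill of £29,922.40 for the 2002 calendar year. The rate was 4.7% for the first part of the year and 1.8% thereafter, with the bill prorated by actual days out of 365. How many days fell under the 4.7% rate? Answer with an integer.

Let d = days at the first rate; then 365 − d days at the second rate.
£1,451,000 × [4.7%·d + 1.8%·(365−d)] / 365 = £29,922.40
Solving gives d = 33, so the new rate took effect on February 3, 2002.

33 days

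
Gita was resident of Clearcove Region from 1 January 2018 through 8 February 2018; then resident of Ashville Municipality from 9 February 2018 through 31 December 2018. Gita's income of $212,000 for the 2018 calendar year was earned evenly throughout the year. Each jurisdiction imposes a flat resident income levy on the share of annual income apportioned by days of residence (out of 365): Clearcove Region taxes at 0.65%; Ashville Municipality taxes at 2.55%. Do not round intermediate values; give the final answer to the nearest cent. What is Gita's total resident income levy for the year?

$4,975.61

Clearcove Region, 1 January – 8 February 2018: 39 days → $212,000 × 0.65% × 39/365 = $147.2384
Ashville Municipality, 9 February – 31 December 2018: 326 days → $212,000 × 2.55% × 326/365 = $4,828.3726
Total = $4,975.6110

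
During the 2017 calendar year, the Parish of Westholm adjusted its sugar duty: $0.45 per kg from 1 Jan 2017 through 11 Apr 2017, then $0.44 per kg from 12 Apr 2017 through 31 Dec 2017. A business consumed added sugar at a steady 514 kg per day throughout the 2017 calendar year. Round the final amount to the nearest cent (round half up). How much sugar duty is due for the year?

1 Jan – 11 Apr 2017: 101 days × 514 kg/day = 51,914 kg at $0.45/kg → $23361.30
12 Apr – 31 Dec 2017: 264 days × 514 kg/day = 135,696 kg at $0.44/kg → $59706.24

$83067.54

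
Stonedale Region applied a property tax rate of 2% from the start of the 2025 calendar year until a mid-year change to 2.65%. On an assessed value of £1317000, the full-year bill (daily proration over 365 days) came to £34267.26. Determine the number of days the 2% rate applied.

27 days

Let d = days at the first rate; then 365 − d days at the second rate.
£1317000 × [2%·d + 2.65%·(365−d)] / 365 = £34267.26
Solving gives d = 27, so the new rate took effect on January 28, 2025.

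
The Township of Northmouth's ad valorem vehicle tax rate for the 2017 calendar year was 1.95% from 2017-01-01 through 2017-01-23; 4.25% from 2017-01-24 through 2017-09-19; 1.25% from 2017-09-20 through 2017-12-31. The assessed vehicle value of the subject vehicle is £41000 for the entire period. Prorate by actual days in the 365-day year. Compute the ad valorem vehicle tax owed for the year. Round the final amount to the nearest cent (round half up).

£1335.98

2017-01-01 to 2017-01-23: 23 days at 1.95% → £41000 × 1.95% × 23/365 = £50.3795
2017-01-24 to 2017-09-19: 239 days at 4.25% → £41000 × 4.25% × 239/365 = £1140.9795
2017-09-20 to 2017-12-31: 103 days at 1.25% → £41000 × 1.25% × 103/365 = £144.6233
Total = £1335.9822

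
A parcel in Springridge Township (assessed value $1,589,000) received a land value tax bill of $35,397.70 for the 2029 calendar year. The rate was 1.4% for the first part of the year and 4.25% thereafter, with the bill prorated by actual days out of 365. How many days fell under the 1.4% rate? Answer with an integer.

259 days

Let d = days at the first rate; then 365 − d days at the second rate.
$1,589,000 × [1.4%·d + 4.25%·(365−d)] / 365 = $35,397.70
Solving gives d = 259, so the new rate took effect on 17 September 2029.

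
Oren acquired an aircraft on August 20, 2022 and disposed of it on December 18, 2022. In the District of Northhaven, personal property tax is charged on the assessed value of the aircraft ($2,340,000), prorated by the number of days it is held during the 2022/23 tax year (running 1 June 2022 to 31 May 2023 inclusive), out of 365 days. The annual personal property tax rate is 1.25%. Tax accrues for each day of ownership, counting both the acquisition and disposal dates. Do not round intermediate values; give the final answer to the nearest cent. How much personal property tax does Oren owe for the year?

Days held (August 20 – December 18, 2022): 121 out of 365
Tax = $2,340,000 × 1.25% × 121/365 = $9,696.5753

$9,696.58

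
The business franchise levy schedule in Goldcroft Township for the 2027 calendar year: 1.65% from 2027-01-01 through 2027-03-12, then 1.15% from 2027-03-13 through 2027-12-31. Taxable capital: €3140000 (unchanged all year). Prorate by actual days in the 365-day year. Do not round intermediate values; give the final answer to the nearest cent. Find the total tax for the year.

€39163.97

2027-01-01 to 2027-03-12: 71 days at 1.65% → €3140000 × 1.65% × 71/365 = €10078.1096
2027-03-13 to 2027-12-31: 294 days at 1.15% → €3140000 × 1.15% × 294/365 = €29085.8630
Total = €39163.9726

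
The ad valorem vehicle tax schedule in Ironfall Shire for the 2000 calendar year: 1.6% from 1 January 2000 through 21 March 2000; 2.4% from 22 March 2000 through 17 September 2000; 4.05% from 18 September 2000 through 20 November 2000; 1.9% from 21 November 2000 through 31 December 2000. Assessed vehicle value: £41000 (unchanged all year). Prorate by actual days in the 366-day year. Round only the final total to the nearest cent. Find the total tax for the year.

£1006.74

1 January – 21 March 2000: 81 days at 1.6% → £41000 × 1.6% × 81/366 = £145.1803
22 March – 17 September 2000: 180 days at 2.4% → £41000 × 2.4% × 180/366 = £483.9344
18 September – 20 November 2000: 64 days at 4.05% → £41000 × 4.05% × 64/366 = £290.3607
21 November – 31 December 2000: 41 days at 1.9% → £41000 × 1.9% × 41/366 = £87.2650
Total = £1006.7404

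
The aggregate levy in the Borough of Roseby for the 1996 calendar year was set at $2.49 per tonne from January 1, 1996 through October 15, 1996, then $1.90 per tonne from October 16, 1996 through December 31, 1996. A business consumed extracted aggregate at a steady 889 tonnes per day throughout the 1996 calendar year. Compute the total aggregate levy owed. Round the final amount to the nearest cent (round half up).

$769793.99

January 1 – October 15, 1996: 289 days × 889 tonnes/day = 256,921 tonnes at $2.49/tonne → $639733.29
October 16 – December 31, 1996: 77 days × 889 tonnes/day = 68,453 tonnes at $1.90/tonne → $130060.70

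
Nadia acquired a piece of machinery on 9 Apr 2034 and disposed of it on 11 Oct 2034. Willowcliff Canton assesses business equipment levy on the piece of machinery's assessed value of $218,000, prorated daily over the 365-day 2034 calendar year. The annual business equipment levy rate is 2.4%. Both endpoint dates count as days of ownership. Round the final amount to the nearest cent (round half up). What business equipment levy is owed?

$2,666.17

Days held (9 Apr – 11 Oct 2034): 186 out of 365
Tax = $218,000 × 2.4% × 186/365 = $2,666.1699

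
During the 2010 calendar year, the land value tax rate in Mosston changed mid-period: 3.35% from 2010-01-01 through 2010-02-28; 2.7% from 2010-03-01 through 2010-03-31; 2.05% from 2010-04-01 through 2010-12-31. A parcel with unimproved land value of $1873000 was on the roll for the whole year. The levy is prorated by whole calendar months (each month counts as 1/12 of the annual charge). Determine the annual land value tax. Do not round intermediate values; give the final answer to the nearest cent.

$43469.21

2010-01-01 to 2010-02-28: 2 months at 3.35% → $1873000 × 3.35% × 2/12 = $10457.5833
2010-03-01 to 2010-03-31: 1 month at 2.7% → $1873000 × 2.7% × 1/12 = $4214.2500
2010-04-01 to 2010-12-31: 9 months at 2.05% → $1873000 × 2.05% × 9/12 = $28797.3750
Total = $43469.2083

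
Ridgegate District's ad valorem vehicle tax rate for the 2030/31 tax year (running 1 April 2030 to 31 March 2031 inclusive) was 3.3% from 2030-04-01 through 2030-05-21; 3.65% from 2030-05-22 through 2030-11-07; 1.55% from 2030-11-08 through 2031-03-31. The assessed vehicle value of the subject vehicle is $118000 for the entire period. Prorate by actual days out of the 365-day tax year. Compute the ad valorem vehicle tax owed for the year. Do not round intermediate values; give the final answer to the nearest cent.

$3271.67

2030-04-01 to 2030-05-21: 51 days at 3.3% → $118000 × 3.3% × 51/365 = $544.0932
2030-05-22 to 2030-11-07: 170 days at 3.65% → $118000 × 3.65% × 170/365 = $2006.0000
2030-11-08 to 2031-03-31: 144 days at 1.55% → $118000 × 1.55% × 144/365 = $721.5781
Total = $3271.6712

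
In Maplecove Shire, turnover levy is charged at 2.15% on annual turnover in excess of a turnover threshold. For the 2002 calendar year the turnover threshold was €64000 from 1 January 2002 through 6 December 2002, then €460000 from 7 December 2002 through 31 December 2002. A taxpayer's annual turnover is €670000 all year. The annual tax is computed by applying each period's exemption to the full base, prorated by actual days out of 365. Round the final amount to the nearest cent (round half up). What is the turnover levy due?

€12445.85

1 January – 6 December 2002: 340 days, exemption €64000 → (€670000 − €64000) × 2.15% × 340/365 = €12136.6027
7 December – 31 December 2002: 25 days, exemption €460000 → (€670000 − €460000) × 2.15% × 25/365 = €309.2466
Total = €12445.8493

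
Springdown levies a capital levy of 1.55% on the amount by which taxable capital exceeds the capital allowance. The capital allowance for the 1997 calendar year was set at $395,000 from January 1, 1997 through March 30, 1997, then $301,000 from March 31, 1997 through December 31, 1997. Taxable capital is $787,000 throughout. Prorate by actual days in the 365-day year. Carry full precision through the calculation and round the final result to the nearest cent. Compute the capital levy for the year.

January 1 – March 30, 1997: 89 days, exemption $395,000 → ($787,000 − $395,000) × 1.55% × 89/365 = $1,481.5452
March 31 – December 31, 1997: 276 days, exemption $301,000 → ($787,000 − $301,000) × 1.55% × 276/365 = $5,696.1863
Total = $7,177.7315

$7,177.73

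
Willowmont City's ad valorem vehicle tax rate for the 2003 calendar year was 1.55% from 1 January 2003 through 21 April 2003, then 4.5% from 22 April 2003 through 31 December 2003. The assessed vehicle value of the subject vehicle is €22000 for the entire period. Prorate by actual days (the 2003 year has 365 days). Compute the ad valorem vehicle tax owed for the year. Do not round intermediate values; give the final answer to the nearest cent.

€792.63

1 January – 21 April 2003: 111 days at 1.55% → €22000 × 1.55% × 111/365 = €103.7014
22 April – 31 December 2003: 254 days at 4.5% → €22000 × 4.5% × 254/365 = €688.9315
Total = €792.6329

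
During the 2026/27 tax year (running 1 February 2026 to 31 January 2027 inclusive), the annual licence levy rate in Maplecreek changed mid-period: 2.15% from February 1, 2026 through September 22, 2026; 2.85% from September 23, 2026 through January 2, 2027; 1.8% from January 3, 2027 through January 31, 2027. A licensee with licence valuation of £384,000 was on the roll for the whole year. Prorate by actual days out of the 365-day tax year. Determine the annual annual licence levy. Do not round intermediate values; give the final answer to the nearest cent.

£8,900.38

February 1 – September 22, 2026: 234 days at 2.15% → £384,000 × 2.15% × 234/365 = £5,292.8877
September 23, 2026 – January 2, 2027: 102 days at 2.85% → £384,000 × 2.85% × 102/365 = £3,058.3233
January 3 – January 31, 2027: 29 days at 1.8% → £384,000 × 1.8% × 29/365 = £549.1726
Total = £8,900.3836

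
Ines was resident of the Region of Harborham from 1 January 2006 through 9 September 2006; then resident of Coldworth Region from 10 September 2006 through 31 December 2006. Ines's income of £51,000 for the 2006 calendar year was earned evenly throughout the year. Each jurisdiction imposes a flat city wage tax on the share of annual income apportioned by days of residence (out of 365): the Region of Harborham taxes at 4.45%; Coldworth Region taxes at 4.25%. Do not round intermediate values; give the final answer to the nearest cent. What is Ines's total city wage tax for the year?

£2,237.92

The Region of Harborham, 1 January – 9 September 2006: 252 days → £51,000 × 4.45% × 252/365 = £1,566.8877
Coldworth Region, 10 September – 31 December 2006: 113 days → £51,000 × 4.25% × 113/365 = £671.0342
Total = £2,237.9219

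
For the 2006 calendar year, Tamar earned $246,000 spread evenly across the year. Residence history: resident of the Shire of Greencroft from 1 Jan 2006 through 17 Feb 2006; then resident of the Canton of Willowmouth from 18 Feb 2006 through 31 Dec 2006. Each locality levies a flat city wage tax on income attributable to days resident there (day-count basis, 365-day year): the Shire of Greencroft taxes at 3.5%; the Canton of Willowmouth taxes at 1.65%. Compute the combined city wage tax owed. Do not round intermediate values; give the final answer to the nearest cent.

The Shire of Greencroft, 1 Jan – 17 Feb 2006: 48 days → $246,000 × 3.5% × 48/365 = $1,132.2740
The Canton of Willowmouth, 18 Feb – 31 Dec 2006: 317 days → $246,000 × 1.65% × 317/365 = $3,525.2137
Total = $4,657.4877

$4,657.49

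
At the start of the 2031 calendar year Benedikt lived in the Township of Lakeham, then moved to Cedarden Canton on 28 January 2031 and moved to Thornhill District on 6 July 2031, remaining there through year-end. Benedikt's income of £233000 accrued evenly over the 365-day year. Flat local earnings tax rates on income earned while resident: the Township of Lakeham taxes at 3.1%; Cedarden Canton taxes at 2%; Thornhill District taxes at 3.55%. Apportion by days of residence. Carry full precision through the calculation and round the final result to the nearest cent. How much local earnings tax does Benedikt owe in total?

The Township of Lakeham, 1 January – 27 January 2031: 27 days → £233000 × 3.1% × 27/365 = £534.3041
Cedarden Canton, 28 January – 5 July 2031: 159 days → £233000 × 2% × 159/365 = £2029.9726
Thornhill District, 6 July – 31 December 2031: 179 days → £233000 × 3.55% × 179/365 = £4056.4342
Total = £6620.7110

£6620.71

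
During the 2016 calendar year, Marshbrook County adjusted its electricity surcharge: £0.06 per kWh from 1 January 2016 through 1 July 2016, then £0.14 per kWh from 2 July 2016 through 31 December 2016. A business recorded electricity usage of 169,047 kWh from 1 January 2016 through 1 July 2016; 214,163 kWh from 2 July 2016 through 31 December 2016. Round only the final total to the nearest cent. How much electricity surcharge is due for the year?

£40125.64

1 January – 1 July 2016: 169,047 kWh at £0.06/kWh → £10142.82
2 July – 31 December 2016: 214,163 kWh at £0.14/kWh → £29982.82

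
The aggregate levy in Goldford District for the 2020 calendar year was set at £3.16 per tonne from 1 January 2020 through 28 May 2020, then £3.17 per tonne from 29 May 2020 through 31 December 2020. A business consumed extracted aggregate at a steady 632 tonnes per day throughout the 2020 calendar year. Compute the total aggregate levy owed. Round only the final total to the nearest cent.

1 January – 28 May 2020: 149 days × 632 tonnes/day = 94,168 tonnes at £3.16/tonne → £297,570.88
29 May – 31 December 2020: 217 days × 632 tonnes/day = 137,144 tonnes at £3.17/tonne → £434,746.48

£732,317.36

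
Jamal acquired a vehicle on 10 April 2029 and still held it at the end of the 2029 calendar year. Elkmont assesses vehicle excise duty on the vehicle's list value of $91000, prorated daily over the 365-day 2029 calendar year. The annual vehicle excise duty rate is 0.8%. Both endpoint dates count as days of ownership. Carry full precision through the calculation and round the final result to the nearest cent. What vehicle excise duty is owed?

$530.54

Days held (10 April – 31 December 2029): 266 out of 365
Tax = $91000 × 0.8% × 266/365 = $530.5425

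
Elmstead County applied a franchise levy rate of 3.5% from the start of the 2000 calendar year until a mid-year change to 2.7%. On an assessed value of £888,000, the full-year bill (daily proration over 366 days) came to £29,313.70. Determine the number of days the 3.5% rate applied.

Let d = days at the first rate; then 366 − d days at the second rate.
£888,000 × [3.5%·d + 2.7%·(366−d)] / 366 = £29,313.70
Solving gives d = 275, so the new rate took effect on 2 Oct 2000.

275 days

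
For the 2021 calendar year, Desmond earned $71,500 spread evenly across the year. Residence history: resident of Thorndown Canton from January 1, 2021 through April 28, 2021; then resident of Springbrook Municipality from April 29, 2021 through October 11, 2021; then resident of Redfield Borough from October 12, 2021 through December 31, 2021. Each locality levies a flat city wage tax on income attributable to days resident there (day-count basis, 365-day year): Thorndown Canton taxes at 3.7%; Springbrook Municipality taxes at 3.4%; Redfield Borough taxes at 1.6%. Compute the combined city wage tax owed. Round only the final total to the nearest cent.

$2,214.74

Thorndown Canton, January 1 – April 28, 2021: 118 days → $71,500 × 3.7% × 118/365 = $855.2575
Springbrook Municipality, April 29 – October 11, 2021: 166 days → $71,500 × 3.4% × 166/365 = $1,105.6055
Redfield Borough, October 12 – December 31, 2021: 81 days → $71,500 × 1.6% × 81/365 = $253.8740
Total = $2,214.7370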